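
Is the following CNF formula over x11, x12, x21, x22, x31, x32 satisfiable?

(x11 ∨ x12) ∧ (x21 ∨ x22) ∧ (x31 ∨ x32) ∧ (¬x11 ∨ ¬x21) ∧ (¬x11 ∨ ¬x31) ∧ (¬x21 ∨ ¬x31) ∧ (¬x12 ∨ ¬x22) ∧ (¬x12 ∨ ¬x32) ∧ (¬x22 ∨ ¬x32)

No, unsatisfiable

Case x11 = True:
From the singleton clause (¬x21), x21 = False.
From the singleton clause (x22), x22 = True.
From the singleton clause (¬x31), x31 = False.
From the singleton clause (x32), x32 = True.
That conflicts with the unit clause (¬x32).
That branch fails; take x11 = False instead.
From the singleton clause (x12), x12 = True.
From the singleton clause (¬x22), x22 = False.
From the singleton clause (x21), x21 = True.
From the singleton clause (¬x31), x31 = False.
From the singleton clause (x32), x32 = True.
That conflicts with the unit clause (¬x32).
Both values of x11 lead to a conflict.
No assignment satisfies every clause.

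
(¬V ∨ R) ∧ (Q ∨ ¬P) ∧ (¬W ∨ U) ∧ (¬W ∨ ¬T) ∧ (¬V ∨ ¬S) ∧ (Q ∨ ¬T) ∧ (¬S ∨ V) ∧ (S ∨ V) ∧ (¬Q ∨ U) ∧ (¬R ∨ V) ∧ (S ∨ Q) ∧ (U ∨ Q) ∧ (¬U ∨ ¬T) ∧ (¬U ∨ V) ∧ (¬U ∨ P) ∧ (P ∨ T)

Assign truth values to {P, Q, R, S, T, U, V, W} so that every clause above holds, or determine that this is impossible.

P=True, Q=True, R=True, S=False, T=False, U=True, V=True, W=True

Suppose V = True.
The clause (R) is unit, so R = True.
The clause (¬S) is unit, so S = False.
The clause (Q) is unit, so Q = True.
The clause (U) is unit, so U = True.
The clause (¬T) is unit, so T = False.
The clause (P) is unit, so P = True.
No clause remains; W is free.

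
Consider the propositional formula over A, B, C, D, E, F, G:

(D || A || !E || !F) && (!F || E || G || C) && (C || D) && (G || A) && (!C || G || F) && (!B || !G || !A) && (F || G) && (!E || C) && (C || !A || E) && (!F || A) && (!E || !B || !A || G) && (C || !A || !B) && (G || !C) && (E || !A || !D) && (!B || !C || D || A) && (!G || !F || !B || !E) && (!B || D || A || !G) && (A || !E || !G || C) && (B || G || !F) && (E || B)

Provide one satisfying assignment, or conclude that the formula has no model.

Case C = true:
The clause (G) is unit, so G = true.
Case B = false:
The clause (E) is unit, so E = true.
Case F = true:
The clause (A) is unit, so A = true.
No clause remains; D is free.

A: true,  B: false,  C: true,  D: true,  E: true,  F: true,  G: true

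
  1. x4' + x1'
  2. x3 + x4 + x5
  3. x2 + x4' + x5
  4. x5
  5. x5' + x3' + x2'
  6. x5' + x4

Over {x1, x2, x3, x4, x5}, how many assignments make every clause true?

There are 2^5 = 32 truth assignments over (x1, x2, x3, x4, x5).
Split on x3. With x3 = 1, the clauses containing x3 are satisfied and x3' drops from the rest; 1 of the 2^4 = 16 assignments to the other variables satisfy what remains.
With x3 = 0, by the same count on the reduced clause set, 2 assignments work.
Total: 1 + 2 = 3.

3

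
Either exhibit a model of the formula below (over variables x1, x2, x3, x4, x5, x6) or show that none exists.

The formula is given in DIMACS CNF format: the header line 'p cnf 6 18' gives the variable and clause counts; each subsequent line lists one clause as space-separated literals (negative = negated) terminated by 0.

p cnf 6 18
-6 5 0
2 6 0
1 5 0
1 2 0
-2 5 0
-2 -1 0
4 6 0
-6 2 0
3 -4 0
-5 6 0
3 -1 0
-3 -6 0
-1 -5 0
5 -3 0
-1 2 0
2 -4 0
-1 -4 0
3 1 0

UNSATISFIABLE

Case x6 = False:
Unit clause (x2) forces x2 = True.
Unit clause (x5) forces x5 = True.
That conflicts with the unit clause (¬x5).
Backtrack on x6: now try x6 = True.
Unit clause (x5) forces x5 = True.
Unit clause (x2) forces x2 = True.
Unit clause (¬x1) forces x1 = False.
Unit clause (¬x3) forces x3 = False.
That conflicts with the unit clause (x3).
Neither x6 = True nor x6 = False works.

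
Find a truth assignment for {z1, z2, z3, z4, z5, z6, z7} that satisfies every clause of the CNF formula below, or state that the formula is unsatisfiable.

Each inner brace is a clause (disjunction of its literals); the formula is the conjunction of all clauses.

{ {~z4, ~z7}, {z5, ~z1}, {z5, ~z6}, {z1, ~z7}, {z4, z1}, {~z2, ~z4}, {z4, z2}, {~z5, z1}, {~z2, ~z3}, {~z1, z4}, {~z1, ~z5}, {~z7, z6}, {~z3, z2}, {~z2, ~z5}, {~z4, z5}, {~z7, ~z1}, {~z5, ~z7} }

UNSATISFIABLE

Suppose z4 = 0.
Unit clause (z1) forces z1 = 1.
But (~z1) is also a unit clause — contradiction.
That branch fails; take z4 = 1 instead.
Unit clause (~z7) forces z7 = 0.
Unit clause (~z2) forces z2 = 0.
Unit clause (~z3) forces z3 = 0.
Unit clause (z5) forces z5 = 1.
Unit clause (z1) forces z1 = 1.
But (~z1) is also a unit clause — contradiction.
Both values of z4 lead to a conflict.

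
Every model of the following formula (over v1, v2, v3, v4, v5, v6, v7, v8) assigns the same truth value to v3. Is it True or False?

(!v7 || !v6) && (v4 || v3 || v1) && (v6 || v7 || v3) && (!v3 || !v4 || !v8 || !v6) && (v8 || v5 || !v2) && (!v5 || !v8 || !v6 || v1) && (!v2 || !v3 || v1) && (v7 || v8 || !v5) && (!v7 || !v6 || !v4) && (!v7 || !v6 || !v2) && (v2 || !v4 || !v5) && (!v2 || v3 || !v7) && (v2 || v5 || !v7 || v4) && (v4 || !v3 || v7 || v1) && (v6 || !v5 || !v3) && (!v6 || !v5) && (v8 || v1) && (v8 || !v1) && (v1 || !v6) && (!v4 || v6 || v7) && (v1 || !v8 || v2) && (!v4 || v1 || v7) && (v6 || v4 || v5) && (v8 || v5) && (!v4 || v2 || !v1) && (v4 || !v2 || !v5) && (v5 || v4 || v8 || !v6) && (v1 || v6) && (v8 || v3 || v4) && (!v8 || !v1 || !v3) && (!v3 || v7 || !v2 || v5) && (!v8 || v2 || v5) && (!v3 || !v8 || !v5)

False

Suppose v3 = true.
Suppose v7 = false.
Suppose v2 = false.
Suppose v8 = true.
(v1) alone gives v1 = true.
But (!v1) is also a unit clause — contradiction.
Undo v8 and try v8 = false.
(!v5) alone gives v5 = false.
But (v5) is also a unit clause — contradiction.
Either choice for v8 ends in contradiction.
Undo v2 and try v2 = true.
(v1) alone gives v1 = true.
(v8) alone gives v8 = true.
But (!v8) is also a unit clause — contradiction.
Either choice for v2 ends in contradiction.
Undo v7 and try v7 = true.
(!v6) alone gives v6 = false.
(!v5) alone gives v5 = false.
(v4) alone gives v4 = true.
(v8) alone gives v8 = true.
(v1) alone gives v1 = true.
But (!v1) is also a unit clause — contradiction.
Either choice for v7 ends in contradiction.
So every satisfying assignment has v3 = False.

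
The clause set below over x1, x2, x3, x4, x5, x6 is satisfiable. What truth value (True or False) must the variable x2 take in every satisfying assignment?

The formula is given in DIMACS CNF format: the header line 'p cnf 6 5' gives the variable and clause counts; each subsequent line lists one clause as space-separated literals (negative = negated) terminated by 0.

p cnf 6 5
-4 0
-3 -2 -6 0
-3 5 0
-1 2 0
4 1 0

Suppose x2 = False.
From the singleton clause (¬x4), x4 = False.
From the singleton clause (¬x1), x1 = False.
But (x1) is also a unit clause — contradiction.
So every satisfying assignment has x2 = True.

True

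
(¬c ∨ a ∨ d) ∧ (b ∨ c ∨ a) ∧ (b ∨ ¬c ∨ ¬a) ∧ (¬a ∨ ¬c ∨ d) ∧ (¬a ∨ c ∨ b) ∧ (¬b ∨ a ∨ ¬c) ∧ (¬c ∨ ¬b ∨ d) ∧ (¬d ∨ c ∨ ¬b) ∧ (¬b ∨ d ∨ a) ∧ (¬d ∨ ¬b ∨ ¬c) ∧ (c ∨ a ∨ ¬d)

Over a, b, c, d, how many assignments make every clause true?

2

There are 2^4 = 16 truth assignments over (a, b, c, d).
Check each against the 11 clauses (columns in the order a, b, c, d):
  F F F F  ✗ fails (b ∨ c ∨ a)
  F F F T  ✗ fails (b ∨ c ∨ a)
  F F T F  ✗ fails (¬c ∨ a ∨ d)
  F F T T  ✓ satisfies all
  F T F F  ✗ fails (¬b ∨ d ∨ a)
  F T F T  ✗ fails (¬d ∨ c ∨ ¬b)
  F T T F  ✗ fails (¬c ∨ a ∨ d)
  F T T T  ✗ fails (¬b ∨ a ∨ ¬c)
  T F F F  ✗ fails (¬a ∨ c ∨ b)
  T F F T  ✗ fails (¬a ∨ c ∨ b)
  T F T F  ✗ fails (b ∨ ¬c ∨ ¬a)
  T F T T  ✗ fails (b ∨ ¬c ∨ ¬a)
  T T F F  ✓ satisfies all
  T T F T  ✗ fails (¬d ∨ c ∨ ¬b)
  T T T F  ✗ fails (¬a ∨ ¬c ∨ d)
  T T T T  ✗ fails (¬d ∨ ¬b ∨ ¬c)
2 of the 16 rows are models.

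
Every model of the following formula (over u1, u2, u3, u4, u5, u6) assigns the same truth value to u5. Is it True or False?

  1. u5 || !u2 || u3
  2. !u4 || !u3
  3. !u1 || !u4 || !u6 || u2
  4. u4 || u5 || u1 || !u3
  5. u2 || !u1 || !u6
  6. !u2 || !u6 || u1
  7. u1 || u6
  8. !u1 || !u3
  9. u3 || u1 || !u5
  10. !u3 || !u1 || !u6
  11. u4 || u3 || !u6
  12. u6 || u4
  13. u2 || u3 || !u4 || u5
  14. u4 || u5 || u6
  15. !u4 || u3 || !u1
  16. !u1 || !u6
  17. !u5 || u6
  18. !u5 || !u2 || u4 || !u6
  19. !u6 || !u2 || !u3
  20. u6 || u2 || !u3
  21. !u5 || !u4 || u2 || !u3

True

Suppose u5 = false.
Try u2 = false.
Try u4 = false.
(u6) alone gives u6 = true.
(!u1) alone gives u1 = false.
(!u3) alone gives u3 = false.
Now (u3) is unsatisfied and unit — conflict.
That branch fails; take u4 = true instead.
(!u3) alone gives u3 = false.
Now (u3) is unsatisfied and unit — conflict.
Neither u4 = true nor u4 = false works.
That branch fails; take u2 = true instead.
(u3) alone gives u3 = true.
(!u4) alone gives u4 = false.
(u1) alone gives u1 = true.
Now (!u1) is unsatisfied and unit — conflict.
Neither u2 = true nor u2 = false works.
So every satisfying assignment has u5 = True.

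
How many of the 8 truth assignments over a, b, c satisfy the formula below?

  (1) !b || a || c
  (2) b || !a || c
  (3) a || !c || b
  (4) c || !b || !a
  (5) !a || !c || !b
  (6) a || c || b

2

There are 2^3 = 8 truth assignments over (a, b, c).
Check each against the 6 clauses (columns in the order a, b, c):
  F F F  ✗ fails (a || c || b)
  F F T  ✗ fails (a || !c || b)
  F T F  ✗ fails (!b || a || c)
  F T T  ✓ satisfies all
  T F F  ✗ fails (b || !a || c)
  T F T  ✓ satisfies all
  T T F  ✗ fails (c || !b || !a)
  T T T  ✗ fails (!a || !c || !b)
2 of the 8 rows are models.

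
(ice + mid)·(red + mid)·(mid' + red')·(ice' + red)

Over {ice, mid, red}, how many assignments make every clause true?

There are 2^3 = 8 truth assignments over (ice, mid, red).
Check each against the 4 clauses (columns in the order ice, mid, red):
  F F F  ✗ fails (ice + mid)
  F F T  ✗ fails (ice + mid)
  F T F  ✓ satisfies all
  F T T  ✗ fails (mid' + red')
  T F F  ✗ fails (red + mid)
  T F T  ✓ satisfies all
  T T F  ✗ fails (ice' + red)
  T T T  ✗ fails (mid' + red')
2 of the 8 rows are models.

2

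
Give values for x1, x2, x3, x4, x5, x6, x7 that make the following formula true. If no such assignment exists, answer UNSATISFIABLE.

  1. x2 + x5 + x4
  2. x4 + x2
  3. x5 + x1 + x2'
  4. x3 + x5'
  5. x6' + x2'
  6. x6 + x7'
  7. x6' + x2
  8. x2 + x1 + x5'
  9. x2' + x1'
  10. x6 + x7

UNSATISFIABLE

Branch on x4: set x4 = 1.
Branch on x3: set x3 = 1.
Branch on x6: set x6 = 0.
The clause (x7') is unit, so x7 = 0.
That conflicts with the unit clause (x7).
That branch fails; take x6 = 1 instead.
The clause (x2') is unit, so x2 = 0.
That conflicts with the unit clause (x2).
Both values of x6 lead to a conflict.
That branch fails; take x3 = 0 instead.
The clause (x5') is unit, so x5 = 0.
Branch on x1: set x1 = 1.
The clause (x2') is unit, so x2 = 0.
The clause (x6') is unit, so x6 = 0.
The clause (x7') is unit, so x7 = 0.
That conflicts with the unit clause (x7).
That branch fails; take x1 = 0 instead.
The clause (x2') is unit, so x2 = 0.
The clause (x6') is unit, so x6 = 0.
The clause (x7') is unit, so x7 = 0.
That conflicts with the unit clause (x7).
Both values of x1 lead to a conflict.
Both values of x3 lead to a conflict.
That branch fails; take x4 = 0 instead.
The clause (x2) is unit, so x2 = 1.
The clause (x6') is unit, so x6 = 0.
The clause (x7') is unit, so x7 = 0.
That conflicts with the unit clause (x7).
Both values of x4 lead to a conflict.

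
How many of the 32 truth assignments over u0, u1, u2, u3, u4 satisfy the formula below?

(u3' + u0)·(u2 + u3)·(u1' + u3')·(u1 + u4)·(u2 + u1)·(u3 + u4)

5

There are 2^5 = 32 truth assignments over (u0, u1, u2, u3, u4).
Split on u2. With u2 = 1, the clauses containing u2 are satisfied and u2' drops from the rest; 5 of the 2^4 = 16 assignments to the other variables satisfy what remains.
With u2 = 0, by the same count on the reduced clause set, 0 assignments work.
(One model: u0=F, u1=F, u2=T, u3=F, u4=T.)
Total: 5 + 0 = 5.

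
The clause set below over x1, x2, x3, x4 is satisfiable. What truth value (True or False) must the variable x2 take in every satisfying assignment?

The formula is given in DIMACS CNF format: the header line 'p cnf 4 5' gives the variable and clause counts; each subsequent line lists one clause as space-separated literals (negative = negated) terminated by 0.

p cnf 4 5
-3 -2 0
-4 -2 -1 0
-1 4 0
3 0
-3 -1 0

False

Suppose x2 = True.
(¬x3) alone gives x3 = False.
Now (x3) is unsatisfied and unit — conflict.
So every satisfying assignment has x2 = False.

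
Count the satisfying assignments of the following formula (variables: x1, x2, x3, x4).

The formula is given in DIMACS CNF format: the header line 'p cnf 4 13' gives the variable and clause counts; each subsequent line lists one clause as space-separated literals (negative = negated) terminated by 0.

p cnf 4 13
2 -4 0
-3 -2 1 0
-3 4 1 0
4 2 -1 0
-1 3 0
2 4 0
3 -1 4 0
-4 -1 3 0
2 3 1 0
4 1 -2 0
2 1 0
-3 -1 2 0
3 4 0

There are 2^4 = 16 truth assignments over (x1, x2, x3, x4).
Split on x2. With x2 = True, the clauses containing x2 are satisfied and ¬x2 drops from the rest; 3 of the 2^3 = 8 assignments to the other variables satisfy what remains.
With x2 = False, by the same count on the reduced clause set, 0 assignments work.
Total: 3 + 0 = 3.

3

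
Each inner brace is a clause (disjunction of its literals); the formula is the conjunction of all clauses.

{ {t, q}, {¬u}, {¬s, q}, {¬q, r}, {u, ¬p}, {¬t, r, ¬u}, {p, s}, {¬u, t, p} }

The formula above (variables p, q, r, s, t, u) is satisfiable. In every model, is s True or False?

True

Suppose s = False.
From the singleton clause (¬u), u = False.
From the singleton clause (¬p), p = False.
Now (p) is unsatisfied and unit — conflict.
So every satisfying assignment has s = True.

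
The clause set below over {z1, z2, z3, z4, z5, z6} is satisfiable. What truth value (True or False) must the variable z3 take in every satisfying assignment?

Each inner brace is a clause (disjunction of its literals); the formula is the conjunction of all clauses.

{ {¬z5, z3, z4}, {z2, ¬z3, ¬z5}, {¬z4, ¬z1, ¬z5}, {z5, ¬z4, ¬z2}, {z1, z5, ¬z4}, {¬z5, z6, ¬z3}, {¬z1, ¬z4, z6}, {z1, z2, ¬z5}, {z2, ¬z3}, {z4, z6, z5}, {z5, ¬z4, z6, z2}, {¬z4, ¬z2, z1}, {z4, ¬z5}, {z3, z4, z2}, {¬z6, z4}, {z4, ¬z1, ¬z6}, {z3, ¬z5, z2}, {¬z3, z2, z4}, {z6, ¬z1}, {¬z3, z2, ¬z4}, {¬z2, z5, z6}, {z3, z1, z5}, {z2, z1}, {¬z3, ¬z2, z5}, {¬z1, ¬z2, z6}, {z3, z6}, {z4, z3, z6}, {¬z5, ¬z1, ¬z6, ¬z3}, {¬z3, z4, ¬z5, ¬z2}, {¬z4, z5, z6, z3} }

False

Suppose z3 = True.
The clause (z2) is unit, so z2 = True.
The clause (z5) is unit, so z5 = True.
The clause (z6) is unit, so z6 = True.
The clause (z4) is unit, so z4 = True.
The clause (¬z1) is unit, so z1 = False.
Now (z1) is unsatisfied and unit — conflict.
So every satisfying assignment has z3 = False.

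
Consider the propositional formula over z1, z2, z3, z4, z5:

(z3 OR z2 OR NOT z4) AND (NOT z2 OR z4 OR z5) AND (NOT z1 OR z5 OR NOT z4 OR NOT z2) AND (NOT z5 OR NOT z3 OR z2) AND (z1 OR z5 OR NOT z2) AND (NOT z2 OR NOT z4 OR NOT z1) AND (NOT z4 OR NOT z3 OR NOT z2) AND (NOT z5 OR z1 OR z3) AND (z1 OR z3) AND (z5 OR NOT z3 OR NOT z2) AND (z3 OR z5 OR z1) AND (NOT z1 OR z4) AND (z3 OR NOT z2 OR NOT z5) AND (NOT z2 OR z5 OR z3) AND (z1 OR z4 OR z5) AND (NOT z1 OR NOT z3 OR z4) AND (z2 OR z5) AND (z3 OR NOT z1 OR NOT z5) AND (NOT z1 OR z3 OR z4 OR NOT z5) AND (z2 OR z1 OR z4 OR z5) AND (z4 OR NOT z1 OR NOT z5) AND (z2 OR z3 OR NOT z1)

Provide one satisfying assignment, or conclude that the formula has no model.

Branch on z1: set z1 = false.
From the singleton clause (z3), z3 = true.
Branch on z5: set z5 = true.
From the singleton clause (z2), z2 = true.
From the singleton clause (NOT z4), z4 = false.
Every clause now holds.

z1 ↦ false,  z2 ↦ true,  z3 ↦ true,  z4 ↦ false,  z5 ↦ true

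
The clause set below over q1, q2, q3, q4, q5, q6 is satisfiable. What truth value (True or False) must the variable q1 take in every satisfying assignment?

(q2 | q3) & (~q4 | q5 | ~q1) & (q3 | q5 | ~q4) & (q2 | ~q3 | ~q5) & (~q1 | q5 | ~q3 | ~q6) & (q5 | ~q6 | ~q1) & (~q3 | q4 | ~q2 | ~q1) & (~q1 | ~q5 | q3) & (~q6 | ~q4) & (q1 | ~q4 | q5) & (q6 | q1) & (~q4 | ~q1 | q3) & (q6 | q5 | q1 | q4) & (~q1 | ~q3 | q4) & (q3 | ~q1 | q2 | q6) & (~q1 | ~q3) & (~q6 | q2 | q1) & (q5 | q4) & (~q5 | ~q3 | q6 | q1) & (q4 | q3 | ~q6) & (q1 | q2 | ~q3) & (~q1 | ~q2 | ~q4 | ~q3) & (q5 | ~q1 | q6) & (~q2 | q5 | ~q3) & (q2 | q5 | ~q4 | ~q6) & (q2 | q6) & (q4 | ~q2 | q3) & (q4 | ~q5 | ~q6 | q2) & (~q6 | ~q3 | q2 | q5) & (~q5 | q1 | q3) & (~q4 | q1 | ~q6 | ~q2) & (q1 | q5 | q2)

Suppose q1 = 1.
(~q3) alone gives q3 = 0.
(q2) alone gives q2 = 1.
(~q5) alone gives q5 = 0.
(~q4) alone gives q4 = 0.
Now (q4) is unsatisfied and unit — conflict.
So every satisfying assignment has q1 = False.

False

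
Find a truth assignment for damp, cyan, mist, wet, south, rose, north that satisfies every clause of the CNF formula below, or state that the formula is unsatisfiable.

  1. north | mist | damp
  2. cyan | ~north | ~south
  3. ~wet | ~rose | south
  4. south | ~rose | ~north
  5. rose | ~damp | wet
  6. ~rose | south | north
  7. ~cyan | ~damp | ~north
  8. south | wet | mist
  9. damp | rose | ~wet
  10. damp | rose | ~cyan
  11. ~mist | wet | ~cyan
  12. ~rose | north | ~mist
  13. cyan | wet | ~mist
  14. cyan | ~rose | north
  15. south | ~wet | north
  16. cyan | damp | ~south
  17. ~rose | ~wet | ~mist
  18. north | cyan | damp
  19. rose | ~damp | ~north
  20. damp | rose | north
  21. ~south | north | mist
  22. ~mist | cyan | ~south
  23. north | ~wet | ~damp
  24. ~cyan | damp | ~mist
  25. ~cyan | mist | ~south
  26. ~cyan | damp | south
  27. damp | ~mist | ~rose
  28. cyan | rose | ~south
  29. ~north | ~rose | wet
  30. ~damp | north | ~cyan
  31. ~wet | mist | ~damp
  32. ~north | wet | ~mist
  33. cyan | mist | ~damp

UNSATISFIABLE

Branch on north: set north = 1.
Branch on cyan: set cyan = 1.
From the singleton clause (~damp), damp = 0.
From the singleton clause (rose), rose = 1.
From the singleton clause (south), south = 1.
From the singleton clause (~mist), mist = 0.
That conflicts with the unit clause (mist).
Undo cyan and try cyan = 0.
From the singleton clause (~south), south = 0.
From the singleton clause (~rose), rose = 0.
From the singleton clause (~damp), damp = 0.
From the singleton clause (~wet), wet = 0.
From the singleton clause (mist), mist = 1.
That conflicts with the unit clause (~mist).
Either choice for cyan ends in contradiction.
Undo north and try north = 0.
Branch on mist: set mist = 1.
From the singleton clause (~rose), rose = 0.
From the singleton clause (damp), damp = 1.
From the singleton clause (wet), wet = 1.
That conflicts with the unit clause (~wet).
Undo mist and try mist = 0.
From the singleton clause (damp), damp = 1.
From the singleton clause (~south), south = 0.
From the singleton clause (~rose), rose = 0.
From the singleton clause (wet), wet = 1.
That conflicts with the unit clause (~wet).
Either choice for mist ends in contradiction.
Either choice for north ends in contradiction.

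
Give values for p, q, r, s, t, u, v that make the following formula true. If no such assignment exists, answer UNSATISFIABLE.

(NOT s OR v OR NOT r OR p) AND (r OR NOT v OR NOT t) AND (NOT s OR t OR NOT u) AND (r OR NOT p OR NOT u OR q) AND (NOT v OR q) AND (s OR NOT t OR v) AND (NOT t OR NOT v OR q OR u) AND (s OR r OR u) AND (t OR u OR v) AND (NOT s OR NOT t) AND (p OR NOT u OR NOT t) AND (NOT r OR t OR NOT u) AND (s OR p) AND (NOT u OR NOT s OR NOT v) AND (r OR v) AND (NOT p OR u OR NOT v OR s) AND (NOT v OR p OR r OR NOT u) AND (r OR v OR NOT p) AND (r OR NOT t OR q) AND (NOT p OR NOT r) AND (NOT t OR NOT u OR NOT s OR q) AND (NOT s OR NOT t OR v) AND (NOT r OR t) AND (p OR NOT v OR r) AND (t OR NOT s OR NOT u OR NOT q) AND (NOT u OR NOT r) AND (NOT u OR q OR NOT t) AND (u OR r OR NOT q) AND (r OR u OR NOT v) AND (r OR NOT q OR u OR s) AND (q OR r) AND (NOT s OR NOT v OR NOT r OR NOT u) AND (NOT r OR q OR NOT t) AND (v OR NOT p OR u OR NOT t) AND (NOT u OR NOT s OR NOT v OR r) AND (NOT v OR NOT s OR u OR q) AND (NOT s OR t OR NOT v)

p: true, q: true, r: false, s: false, t: false, u: true, v: true

Case v = true:
The clause (q) is unit, so q = true.
Case r = false:
The clause (NOT t) is unit, so t = false.
The clause (p) is unit, so p = true.
The clause (u) is unit, so u = true.
The clause (NOT s) is unit, so s = false.
All clauses are satisfied.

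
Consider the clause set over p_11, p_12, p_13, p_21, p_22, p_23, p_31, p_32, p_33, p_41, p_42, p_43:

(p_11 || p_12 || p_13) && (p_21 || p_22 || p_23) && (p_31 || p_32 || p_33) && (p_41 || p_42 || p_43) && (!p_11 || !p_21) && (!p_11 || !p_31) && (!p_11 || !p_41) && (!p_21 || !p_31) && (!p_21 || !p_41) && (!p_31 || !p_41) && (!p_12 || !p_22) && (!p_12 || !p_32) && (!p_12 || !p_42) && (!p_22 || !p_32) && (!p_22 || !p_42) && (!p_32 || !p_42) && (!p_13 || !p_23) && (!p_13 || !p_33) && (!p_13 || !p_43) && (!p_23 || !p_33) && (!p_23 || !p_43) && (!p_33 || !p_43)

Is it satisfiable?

Unsatisfiable

Suppose p_11 = false.
Suppose p_12 = true.
Unit clause (!p_22) forces p_22 = false.
Unit clause (!p_32) forces p_32 = false.
Unit clause (!p_42) forces p_42 = false.
Suppose p_21 = true.
Unit clause (!p_31) forces p_31 = false.
Unit clause (p_33) forces p_33 = true.
Unit clause (!p_41) forces p_41 = false.
Unit clause (p_43) forces p_43 = true.
But (!p_43) is also a unit clause — contradiction.
So p_21 must be the other value — set p_21 = false.
Unit clause (p_23) forces p_23 = true.
Unit clause (!p_13) forces p_13 = false.
Unit clause (!p_33) forces p_33 = false.
Unit clause (p_31) forces p_31 = true.
Unit clause (!p_41) forces p_41 = false.
Unit clause (p_43) forces p_43 = true.
But (!p_43) is also a unit clause — contradiction.
Neither p_21 = true nor p_21 = false works.
So p_12 must be the other value — set p_12 = false.
Unit clause (p_13) forces p_13 = true.
Unit clause (!p_23) forces p_23 = false.
Unit clause (!p_33) forces p_33 = false.
Unit clause (!p_43) forces p_43 = false.
Suppose p_21 = true.
Unit clause (!p_31) forces p_31 = false.
Unit clause (p_32) forces p_32 = true.
Unit clause (!p_41) forces p_41 = false.
Unit clause (p_42) forces p_42 = true.
But (!p_42) is also a unit clause — contradiction.
So p_21 must be the other value — set p_21 = false.
Unit clause (p_22) forces p_22 = true.
Unit clause (!p_32) forces p_32 = false.
Unit clause (p_31) forces p_31 = true.
Unit clause (!p_41) forces p_41 = false.
Unit clause (p_42) forces p_42 = true.
But (!p_42) is also a unit clause — contradiction.
Neither p_21 = true nor p_21 = false works.
Neither p_12 = true nor p_12 = false works.
So p_11 must be the other value — set p_11 = true.
Unit clause (!p_21) forces p_21 = false.
Unit clause (!p_31) forces p_31 = false.
Unit clause (!p_41) forces p_41 = false.
Suppose p_22 = true.
Unit clause (!p_12) forces p_12 = false.
Unit clause (!p_32) forces p_32 = false.
Unit clause (p_33) forces p_33 = true.
Unit clause (!p_42) forces p_42 = false.
Unit clause (p_43) forces p_43 = true.
But (!p_43) is also a unit clause — contradiction.
So p_22 must be the other value — set p_22 = false.
Unit clause (p_23) forces p_23 = true.
Unit clause (!p_13) forces p_13 = false.
Unit clause (!p_33) forces p_33 = false.
Unit clause (p_32) forces p_32 = true.
Unit clause (!p_12) forces p_12 = false.
Unit clause (!p_42) forces p_42 = false.
Unit clause (p_43) forces p_43 = true.
But (!p_43) is also a unit clause — contradiction.
Neither p_22 = true nor p_22 = false works.
Neither p_11 = true nor p_11 = false works.
No assignment satisfies every clause.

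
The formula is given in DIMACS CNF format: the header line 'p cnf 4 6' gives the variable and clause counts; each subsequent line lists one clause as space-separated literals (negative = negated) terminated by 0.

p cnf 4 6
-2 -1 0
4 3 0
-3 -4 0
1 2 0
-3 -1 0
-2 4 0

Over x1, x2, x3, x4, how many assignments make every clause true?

There are 2^4 = 16 truth assignments over (x1, x2, x3, x4).
Split on x2. With x2 = True, the clauses containing x2 are satisfied and ¬x2 drops from the rest; 1 of the 2^3 = 8 assignments to the other variables satisfy what remains.
With x2 = False, by the same count on the reduced clause set, 1 assignment works.
(One model: x1=F, x2=T, x3=F, x4=T.)
Total: 1 + 1 = 2.

2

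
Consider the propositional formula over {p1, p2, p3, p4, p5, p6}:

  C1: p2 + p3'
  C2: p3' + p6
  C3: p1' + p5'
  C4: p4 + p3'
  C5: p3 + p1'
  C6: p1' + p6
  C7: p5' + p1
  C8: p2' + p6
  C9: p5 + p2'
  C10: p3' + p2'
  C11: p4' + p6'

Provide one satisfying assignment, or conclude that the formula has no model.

Try p2 = 0.
Unit clause (p3') forces p3 = 0.
Unit clause (p1') forces p1 = 0.
Unit clause (p5') forces p5 = 0.
Try p4 = 0.
No clause remains; p6 is free.

p1 ↦ 0, p2 ↦ 0, p3 ↦ 0, p4 ↦ 0, p5 ↦ 0, p6 ↦ 0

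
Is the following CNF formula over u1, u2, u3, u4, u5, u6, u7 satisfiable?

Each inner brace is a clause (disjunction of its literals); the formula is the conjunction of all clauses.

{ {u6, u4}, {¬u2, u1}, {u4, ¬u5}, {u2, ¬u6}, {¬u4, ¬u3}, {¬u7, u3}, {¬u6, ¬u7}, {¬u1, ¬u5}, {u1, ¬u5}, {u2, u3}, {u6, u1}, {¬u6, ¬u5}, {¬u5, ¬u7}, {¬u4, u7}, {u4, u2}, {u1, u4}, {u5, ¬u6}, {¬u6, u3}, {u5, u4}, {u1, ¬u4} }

No

Branch on u6: set u6 = True.
Unit clause (u2) forces u2 = True.
Unit clause (u1) forces u1 = True.
Unit clause (¬u7) forces u7 = False.
Unit clause (¬u5) forces u5 = False.
But (u5) is also a unit clause — contradiction.
Backtrack on u6: now try u6 = False.
Unit clause (u4) forces u4 = True.
Unit clause (¬u3) forces u3 = False.
Unit clause (¬u7) forces u7 = False.
But (u7) is also a unit clause — contradiction.
Either choice for u6 ends in contradiction.
No assignment satisfies every clause.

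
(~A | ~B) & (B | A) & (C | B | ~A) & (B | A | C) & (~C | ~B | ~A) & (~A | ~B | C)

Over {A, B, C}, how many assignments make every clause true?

3

There are 2^3 = 8 truth assignments over (A, B, C).
Check each against the 6 clauses (columns in the order A, B, C):
  F F F  ✗ fails (B | A)
  F F T  ✗ fails (B | A)
  F T F  ✓ satisfies all
  F T T  ✓ satisfies all
  T F F  ✗ fails (C | B | ~A)
  T F T  ✓ satisfies all
  T T F  ✗ fails (~A | ~B)
  T T T  ✗ fails (~A | ~B)
3 of the 8 rows are models.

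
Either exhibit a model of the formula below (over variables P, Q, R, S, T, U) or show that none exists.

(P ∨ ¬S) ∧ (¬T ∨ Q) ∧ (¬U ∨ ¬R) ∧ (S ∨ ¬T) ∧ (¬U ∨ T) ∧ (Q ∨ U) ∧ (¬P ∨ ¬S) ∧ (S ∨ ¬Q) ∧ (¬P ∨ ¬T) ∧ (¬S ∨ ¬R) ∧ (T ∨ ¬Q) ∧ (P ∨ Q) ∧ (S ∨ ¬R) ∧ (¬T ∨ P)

UNSATISFIABLE

Case P = True:
The clause (¬S) is unit, so S = False.
The clause (¬T) is unit, so T = False.
The clause (¬U) is unit, so U = False.
The clause (Q) is unit, so Q = True.
But (¬Q) is also a unit clause — contradiction.
Undo P and try P = False.
The clause (¬S) is unit, so S = False.
The clause (¬T) is unit, so T = False.
The clause (¬U) is unit, so U = False.
The clause (Q) is unit, so Q = True.
But (¬Q) is also a unit clause — contradiction.
Either choice for P ends in contradiction.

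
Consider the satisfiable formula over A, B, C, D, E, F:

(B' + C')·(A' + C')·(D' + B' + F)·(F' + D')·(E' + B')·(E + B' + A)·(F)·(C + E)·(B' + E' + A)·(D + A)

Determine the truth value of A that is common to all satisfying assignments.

True

Suppose A = 0.
Unit clause (F) forces F = 1.
Unit clause (D') forces D = 0.
But (D) is also a unit clause — contradiction.
So every satisfying assignment has A = True.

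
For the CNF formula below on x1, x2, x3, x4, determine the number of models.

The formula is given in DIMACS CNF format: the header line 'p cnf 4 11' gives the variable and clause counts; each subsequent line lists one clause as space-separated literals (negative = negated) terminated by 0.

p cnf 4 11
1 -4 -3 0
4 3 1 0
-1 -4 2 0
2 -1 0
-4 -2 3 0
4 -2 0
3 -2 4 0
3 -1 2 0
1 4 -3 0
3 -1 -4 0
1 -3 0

There are 2^4 = 16 truth assignments over (x1, x2, x3, x4).
Check each against the 11 clauses (columns in the order x1, x2, x3, x4):
  F F F F  ✗ fails (x4 ∨ x3 ∨ x1)
  F F F T  ✓ satisfies all
  F F T F  ✗ fails (x1 ∨ x4 ∨ ¬x3)
  F F T T  ✗ fails (x1 ∨ ¬x4 ∨ ¬x3)
  F T F F  ✗ fails (x4 ∨ x3 ∨ x1)
  F T F T  ✗ fails (¬x4 ∨ ¬x2 ∨ x3)
  F T T F  ✗ fails (x4 ∨ ¬x2)
  F T T T  ✗ fails (x1 ∨ ¬x4 ∨ ¬x3)
  T F F F  ✗ fails (x2 ∨ ¬x1)
  T F F T  ✗ fails (¬x1 ∨ ¬x4 ∨ x2)
  T F T F  ✗ fails (x2 ∨ ¬x1)
  T F T T  ✗ fails (¬x1 ∨ ¬x4 ∨ x2)
  T T F F  ✗ fails (x4 ∨ ¬x2)
  T T F T  ✗ fails (¬x4 ∨ ¬x2 ∨ x3)
  T T T F  ✗ fails (x4 ∨ ¬x2)
  T T T T  ✓ satisfies all
2 of the 16 rows are models.

2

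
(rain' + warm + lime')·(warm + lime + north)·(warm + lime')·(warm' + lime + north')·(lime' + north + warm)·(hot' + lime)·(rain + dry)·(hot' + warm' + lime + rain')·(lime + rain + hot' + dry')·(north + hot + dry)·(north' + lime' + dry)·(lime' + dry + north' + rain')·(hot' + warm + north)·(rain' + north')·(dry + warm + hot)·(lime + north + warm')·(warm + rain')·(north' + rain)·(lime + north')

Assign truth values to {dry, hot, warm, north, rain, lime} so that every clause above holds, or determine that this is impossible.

dry=1; hot=1; warm=1; north=0; rain=1; lime=1

Branch on warm: set warm = 1.
Branch on lime: set lime = 1.
Branch on rain: set rain = 1.
The clause (north') is unit, so north = 0.
Branch on hot: set hot = 1.
All clauses hold; dry can take either value.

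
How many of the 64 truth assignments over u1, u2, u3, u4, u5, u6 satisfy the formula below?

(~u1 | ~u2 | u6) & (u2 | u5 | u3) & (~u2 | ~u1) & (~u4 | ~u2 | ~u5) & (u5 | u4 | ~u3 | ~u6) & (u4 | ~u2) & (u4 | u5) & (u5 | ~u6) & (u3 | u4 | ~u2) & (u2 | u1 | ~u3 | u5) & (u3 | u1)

14

There are 2^6 = 64 truth assignments over (u1, u2, u3, u4, u5, u6).
Split on u4. With u4 = 1, the clauses containing u4 are satisfied and ~u4 drops from the rest; 8 of the 2^5 = 32 assignments to the other variables satisfy what remains.
With u4 = 0, by the same count on the reduced clause set, 6 assignments work.
(One model: u1=F, u2=F, u3=T, u4=F, u5=T, u6=F.)
Total: 8 + 6 = 14.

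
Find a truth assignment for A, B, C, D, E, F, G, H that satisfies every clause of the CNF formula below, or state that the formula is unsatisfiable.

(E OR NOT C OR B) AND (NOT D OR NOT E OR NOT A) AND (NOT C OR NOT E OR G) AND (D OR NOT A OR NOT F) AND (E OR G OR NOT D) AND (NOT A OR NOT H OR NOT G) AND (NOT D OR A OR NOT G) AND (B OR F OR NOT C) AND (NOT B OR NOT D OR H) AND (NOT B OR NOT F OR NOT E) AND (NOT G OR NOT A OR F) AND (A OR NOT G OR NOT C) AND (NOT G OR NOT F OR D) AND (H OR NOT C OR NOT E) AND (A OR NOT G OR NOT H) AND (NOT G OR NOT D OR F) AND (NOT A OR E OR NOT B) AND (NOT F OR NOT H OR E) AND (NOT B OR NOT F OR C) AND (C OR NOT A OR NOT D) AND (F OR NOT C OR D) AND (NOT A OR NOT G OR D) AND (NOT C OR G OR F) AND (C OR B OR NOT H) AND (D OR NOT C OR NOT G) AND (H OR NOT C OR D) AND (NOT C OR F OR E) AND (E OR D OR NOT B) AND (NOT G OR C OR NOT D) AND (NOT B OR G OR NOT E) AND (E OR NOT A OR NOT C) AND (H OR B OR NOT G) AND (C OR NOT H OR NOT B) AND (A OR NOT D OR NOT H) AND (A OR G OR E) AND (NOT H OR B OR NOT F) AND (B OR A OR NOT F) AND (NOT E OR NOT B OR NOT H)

Try E = true.
Try D = false.
Try C = false.
Try A = false.
Try B = true.
The clause (NOT F) is unit, so F = false.
The clause (G) is unit, so G = true.
The clause (NOT H) is unit, so H = false.
All clauses are satisfied.

A: false, B: true, C: false, D: false, E: true, F: false, G: true, H: false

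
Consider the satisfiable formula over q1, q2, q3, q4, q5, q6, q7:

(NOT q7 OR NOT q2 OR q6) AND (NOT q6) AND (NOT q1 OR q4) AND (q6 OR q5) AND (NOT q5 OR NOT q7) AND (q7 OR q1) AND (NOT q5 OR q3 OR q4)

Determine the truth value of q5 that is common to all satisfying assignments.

Suppose q5 = false.
From the singleton clause (NOT q6), q6 = false.
But (q6) is also a unit clause — contradiction.
So every satisfying assignment has q5 = True.

True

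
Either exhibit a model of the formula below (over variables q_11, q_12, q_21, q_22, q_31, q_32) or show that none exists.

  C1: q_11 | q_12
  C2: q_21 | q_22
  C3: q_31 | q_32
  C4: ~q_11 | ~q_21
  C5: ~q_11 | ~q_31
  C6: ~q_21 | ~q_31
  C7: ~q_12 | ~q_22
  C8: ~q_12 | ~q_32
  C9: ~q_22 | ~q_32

Suppose q_11 = 1.
Unit clause (~q_21) forces q_21 = 0.
Unit clause (q_22) forces q_22 = 1.
Unit clause (~q_31) forces q_31 = 0.
Unit clause (q_32) forces q_32 = 1.
But (~q_32) is also a unit clause — contradiction.
That branch fails; take q_11 = 0 instead.
Unit clause (q_12) forces q_12 = 1.
Unit clause (~q_22) forces q_22 = 0.
Unit clause (q_21) forces q_21 = 1.
Unit clause (~q_31) forces q_31 = 0.
Unit clause (q_32) forces q_32 = 1.
But (~q_32) is also a unit clause — contradiction.
Both values of q_11 lead to a conflict.

UNSATISFIABLE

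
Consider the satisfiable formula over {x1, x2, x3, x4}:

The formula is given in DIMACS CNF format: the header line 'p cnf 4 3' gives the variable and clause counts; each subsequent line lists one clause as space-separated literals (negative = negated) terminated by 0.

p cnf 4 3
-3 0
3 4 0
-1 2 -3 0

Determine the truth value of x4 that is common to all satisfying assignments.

True

Suppose x4 = False.
From the singleton clause (¬x3), x3 = False.
Now (x3) is unsatisfied and unit — conflict.
So every satisfying assignment has x4 = True.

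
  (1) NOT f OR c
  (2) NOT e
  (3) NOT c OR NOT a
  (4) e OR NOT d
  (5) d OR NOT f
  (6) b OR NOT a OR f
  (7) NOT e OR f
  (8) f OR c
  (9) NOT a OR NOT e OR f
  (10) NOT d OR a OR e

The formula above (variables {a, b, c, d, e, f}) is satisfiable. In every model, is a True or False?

Suppose a = true.
From the singleton clause (NOT e), e = false.
From the singleton clause (NOT c), c = false.
From the singleton clause (NOT f), f = false.
Now (f) is unsatisfied and unit — conflict.
So every satisfying assignment has a = False.

False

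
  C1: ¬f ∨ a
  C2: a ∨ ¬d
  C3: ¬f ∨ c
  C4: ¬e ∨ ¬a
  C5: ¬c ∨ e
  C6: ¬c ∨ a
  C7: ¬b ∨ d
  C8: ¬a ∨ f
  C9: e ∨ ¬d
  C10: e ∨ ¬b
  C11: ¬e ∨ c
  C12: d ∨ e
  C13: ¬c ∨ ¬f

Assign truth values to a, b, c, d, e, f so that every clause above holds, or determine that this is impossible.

UNSATISFIABLE

Branch on f: set f = False.
Unit clause (¬a) forces a = False.
Unit clause (¬d) forces d = False.
Unit clause (¬c) forces c = False.
Unit clause (¬b) forces b = False.
Unit clause (¬e) forces e = False.
That conflicts with the unit clause (e).
So f must be the other value — set f = True.
Unit clause (a) forces a = True.
Unit clause (c) forces c = True.
That conflicts with the unit clause (¬c).
Both values of f lead to a conflict.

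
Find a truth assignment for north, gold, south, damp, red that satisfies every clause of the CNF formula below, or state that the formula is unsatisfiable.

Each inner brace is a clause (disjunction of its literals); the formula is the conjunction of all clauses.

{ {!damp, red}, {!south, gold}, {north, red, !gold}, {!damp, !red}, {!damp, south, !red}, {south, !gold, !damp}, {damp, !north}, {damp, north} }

UNSATISFIABLE

Case damp = false:
Unit clause (!north) forces north = false.
That conflicts with the unit clause (north).
Undo damp and try damp = true.
Unit clause (red) forces red = true.
That conflicts with the unit clause (!red).
Both values of damp lead to a conflict.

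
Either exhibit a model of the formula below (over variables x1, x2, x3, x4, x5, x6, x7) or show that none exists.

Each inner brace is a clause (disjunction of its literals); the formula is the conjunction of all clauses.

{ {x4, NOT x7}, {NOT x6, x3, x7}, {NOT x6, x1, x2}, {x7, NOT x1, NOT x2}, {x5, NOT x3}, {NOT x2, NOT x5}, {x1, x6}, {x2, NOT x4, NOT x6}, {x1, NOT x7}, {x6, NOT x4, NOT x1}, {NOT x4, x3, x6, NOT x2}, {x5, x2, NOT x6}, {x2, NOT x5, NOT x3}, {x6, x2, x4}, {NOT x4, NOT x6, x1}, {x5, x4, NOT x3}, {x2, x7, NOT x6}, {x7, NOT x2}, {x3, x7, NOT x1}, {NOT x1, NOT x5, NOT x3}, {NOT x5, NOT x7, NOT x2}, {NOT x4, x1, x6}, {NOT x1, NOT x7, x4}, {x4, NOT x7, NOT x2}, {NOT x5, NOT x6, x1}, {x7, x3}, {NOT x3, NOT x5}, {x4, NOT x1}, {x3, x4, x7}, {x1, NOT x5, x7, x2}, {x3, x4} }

Case x4 = true:
Case x5 = false:
The clause (NOT x3) is unit, so x3 = false.
The clause (x7) is unit, so x7 = true.
The clause (x1) is unit, so x1 = true.
The clause (x6) is unit, so x6 = true.
The clause (x2) is unit, so x2 = true.
All clauses are satisfied.

x1=true, x2=true, x3=false, x4=true, x5=false, x6=true, x7=true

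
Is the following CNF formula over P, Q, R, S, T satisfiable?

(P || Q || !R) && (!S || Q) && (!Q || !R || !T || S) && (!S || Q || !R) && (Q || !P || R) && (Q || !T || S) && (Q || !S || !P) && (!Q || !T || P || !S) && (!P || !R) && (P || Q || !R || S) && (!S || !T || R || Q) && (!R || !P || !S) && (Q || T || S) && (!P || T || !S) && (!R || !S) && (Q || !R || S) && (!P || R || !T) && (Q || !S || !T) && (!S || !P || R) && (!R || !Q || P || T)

Branch on S: set S = true.
The clause (Q) is unit, so Q = true.
The clause (!R) is unit, so R = false.
The clause (!P) is unit, so P = false.
The clause (!T) is unit, so T = false.
This assignment satisfies each clause.
A satisfying assignment: P: false, Q: true, R: false, S: true, T: false.

Yes, satisfiable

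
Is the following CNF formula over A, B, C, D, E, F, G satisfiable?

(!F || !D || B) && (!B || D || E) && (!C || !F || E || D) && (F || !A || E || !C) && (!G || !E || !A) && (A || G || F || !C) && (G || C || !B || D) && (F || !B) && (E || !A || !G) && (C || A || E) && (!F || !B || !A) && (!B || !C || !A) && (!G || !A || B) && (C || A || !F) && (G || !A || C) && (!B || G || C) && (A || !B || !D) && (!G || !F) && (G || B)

Case F = true:
Unit clause (!G) forces G = false.
Unit clause (B) forces B = true.
Unit clause (!A) forces A = false.
Unit clause (C) forces C = true.
Unit clause (!D) forces D = false.
Unit clause (E) forces E = true.
Every clause now holds.
A satisfying assignment: A=false; B=true; C=true; D=false; E=true; F=true; G=false.

Yes, satisfiable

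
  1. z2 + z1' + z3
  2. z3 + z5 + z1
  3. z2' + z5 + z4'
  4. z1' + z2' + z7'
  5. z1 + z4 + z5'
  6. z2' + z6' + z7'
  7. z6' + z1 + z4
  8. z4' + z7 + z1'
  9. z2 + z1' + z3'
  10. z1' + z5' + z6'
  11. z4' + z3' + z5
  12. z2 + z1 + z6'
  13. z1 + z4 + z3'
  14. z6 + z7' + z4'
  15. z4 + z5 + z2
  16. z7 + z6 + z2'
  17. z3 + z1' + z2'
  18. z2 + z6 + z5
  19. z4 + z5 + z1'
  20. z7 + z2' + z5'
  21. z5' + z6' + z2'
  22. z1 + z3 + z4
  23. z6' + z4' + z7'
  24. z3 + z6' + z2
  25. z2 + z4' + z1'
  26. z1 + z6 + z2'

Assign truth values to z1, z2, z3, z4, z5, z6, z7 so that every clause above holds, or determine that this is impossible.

z1: 0; z2: 0; z3: 0; z4: 1; z5: 1; z6: 0; z7: 0

Suppose z2 = 0.
Suppose z1 = 0.
The clause (z6') is unit, so z6 = 0.
The clause (z5) is unit, so z5 = 1.
The clause (z4) is unit, so z4 = 1.
The clause (z7') is unit, so z7 = 0.
All clauses hold; z3 can take either value.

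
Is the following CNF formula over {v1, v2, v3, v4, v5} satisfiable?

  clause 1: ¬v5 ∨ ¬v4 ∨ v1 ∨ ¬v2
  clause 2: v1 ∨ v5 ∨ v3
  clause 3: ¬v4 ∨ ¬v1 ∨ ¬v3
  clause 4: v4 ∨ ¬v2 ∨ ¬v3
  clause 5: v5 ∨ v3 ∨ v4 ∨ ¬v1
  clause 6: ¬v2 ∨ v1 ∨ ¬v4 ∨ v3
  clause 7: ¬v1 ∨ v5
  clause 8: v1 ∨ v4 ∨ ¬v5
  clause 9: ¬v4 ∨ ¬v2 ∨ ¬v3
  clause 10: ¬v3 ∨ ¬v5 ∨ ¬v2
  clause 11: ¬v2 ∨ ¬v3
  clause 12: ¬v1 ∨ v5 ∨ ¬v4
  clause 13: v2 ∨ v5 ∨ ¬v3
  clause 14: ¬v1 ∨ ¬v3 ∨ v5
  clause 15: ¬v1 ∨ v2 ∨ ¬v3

Yes

Branch on v1: set v1 = True.
The clause (v5) is unit, so v5 = True.
Branch on v4: set v4 = True.
The clause (¬v3) is unit, so v3 = False.
Every clause is now satisfied; v2 is unconstrained.
A satisfying assignment: v1 ↦ True,  v2 ↦ True,  v3 ↦ False,  v4 ↦ True,  v5 ↦ True.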